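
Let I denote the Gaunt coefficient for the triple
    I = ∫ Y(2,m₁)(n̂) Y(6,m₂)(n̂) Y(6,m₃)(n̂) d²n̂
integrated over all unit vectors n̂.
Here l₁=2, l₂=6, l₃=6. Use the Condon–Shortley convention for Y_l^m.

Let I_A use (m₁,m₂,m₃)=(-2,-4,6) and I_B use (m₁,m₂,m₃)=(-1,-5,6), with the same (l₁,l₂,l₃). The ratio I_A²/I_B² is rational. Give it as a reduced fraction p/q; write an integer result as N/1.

Shared (l₁,l₂,l₃)=(2,6,6): N and (l;000)² cancel in I_A²/I_B².
A: Δ = 2!·2!·10!/15! = 1/90090; Racah Σ t=2..2: t=2:+1/14515200 = 1/14515200; ⇒ 3j(2 6 6; -2 -4 6)² = 2/455, sgn +1
B: Δ = 2!·2!·10!/15! = 1/90090; Racah Σ t=1..1: t=1:−1/7257600 = -1/7257600; ⇒ 3j(2 6 6; -1 -5 6)² = 11/455, sgn -1
I_A²/I_B² = (2/455)/(11/455) = 2/11

2/11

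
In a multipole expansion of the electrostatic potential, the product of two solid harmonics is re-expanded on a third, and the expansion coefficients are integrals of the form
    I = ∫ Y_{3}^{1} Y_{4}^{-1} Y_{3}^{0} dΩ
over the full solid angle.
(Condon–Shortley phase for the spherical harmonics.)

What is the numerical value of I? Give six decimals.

-0.099323

m-sum 0 ✓  L=10 even ✓  1≤3≤7 ✓
Π(2lᵢ+1) = 7×9×7 = 441
triangle coeff Δ(3,4,3) = 1/34650
Σ_t [1,3]: t=1:−1/72 t=2:+1/16 t=3:−1/72 = 5/144
(3j)²=2/77 [(3 4 3; 0 0 0)], sign=-1
Σ_t [0,2]: t=0:+1/288 t=1:−1/24 t=2:+1/48 = -5/288
(3j)²=5/462 [(3 4 3; 1 -1 0)], sign=+1
⇒ 4πI² = 15/121
I = (-1)√(15/121/(4π)) = -0.09932258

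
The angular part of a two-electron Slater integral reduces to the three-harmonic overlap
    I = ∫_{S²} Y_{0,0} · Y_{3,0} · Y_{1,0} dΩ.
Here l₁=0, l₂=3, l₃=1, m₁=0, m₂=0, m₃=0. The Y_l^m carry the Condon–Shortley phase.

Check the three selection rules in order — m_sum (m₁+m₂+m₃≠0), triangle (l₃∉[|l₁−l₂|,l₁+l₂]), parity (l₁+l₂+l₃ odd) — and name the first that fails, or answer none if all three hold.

triangle

m₁+m₂+m₃ = 0 + 0 + 0 = 0  ✓
triangle: |0−3|=3 ≤ l₃=1 ≤ 0+3=3  ✗
parity: l₁+l₂+l₃ = 4 is even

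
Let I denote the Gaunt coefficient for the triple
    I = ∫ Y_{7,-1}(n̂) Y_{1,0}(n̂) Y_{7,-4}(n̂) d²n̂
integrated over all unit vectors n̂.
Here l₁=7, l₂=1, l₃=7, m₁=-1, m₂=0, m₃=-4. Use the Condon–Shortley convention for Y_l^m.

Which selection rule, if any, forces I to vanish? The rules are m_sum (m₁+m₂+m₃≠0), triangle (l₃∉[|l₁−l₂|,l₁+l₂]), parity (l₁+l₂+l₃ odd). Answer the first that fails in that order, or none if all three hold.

m_sum

Σmᵢ = -5  ✗
l₃∈[|l₁−l₂|,l₁+l₂]=[6,8], have l₃=7
Σlᵢ = 15 ⇒ odd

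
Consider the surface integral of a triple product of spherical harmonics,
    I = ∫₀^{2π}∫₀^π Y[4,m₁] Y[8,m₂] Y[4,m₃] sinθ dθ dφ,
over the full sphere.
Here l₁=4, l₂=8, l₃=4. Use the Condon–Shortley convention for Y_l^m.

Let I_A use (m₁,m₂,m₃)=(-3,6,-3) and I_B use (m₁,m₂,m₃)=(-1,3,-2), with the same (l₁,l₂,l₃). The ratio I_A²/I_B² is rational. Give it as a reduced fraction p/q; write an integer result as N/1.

52/35

Shared (l₁,l₂,l₃)=(4,8,4): N and (l;000)² cancel in I_A²/I_B².
A: Δ = 8!·0!·8!/17! = 1/218790; Racah Σ t=7..7: t=7:−1/25401600 = -1/25401600; ⇒ 3j(4 8 4; -3 6 -3)² = 8/255, sgn +1
B: Δ = 8!·0!·8!/17! = 1/218790; Racah Σ t=5..5: t=5:−1/1036800 = -1/1036800; ⇒ 3j(4 8 4; -1 3 -2)² = 14/663, sgn -1
I_A²/I_B² = (8/255)/(14/663) = 52/35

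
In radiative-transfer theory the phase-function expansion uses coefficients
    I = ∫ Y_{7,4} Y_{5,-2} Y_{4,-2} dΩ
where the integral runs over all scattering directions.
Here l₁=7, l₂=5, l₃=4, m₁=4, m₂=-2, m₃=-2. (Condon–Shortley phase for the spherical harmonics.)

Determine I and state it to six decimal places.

0.139828

Rules hold: Σm=0, L=16 even, 2≤4≤12.
N = 15·11·9 = 1485
Δ = 8!·6!·2!/17! = 1/6126120
Racah Σ t=3..5: t=3:−1/69120 t=4:+1/20736 t=5:−1/69120 = 1/51840
⇒ 3j(7 5 4; 0 0 0)² = 280/21879, sgn +1
Racah Σ t=1..3: t=1:−1/483840 t=2:+1/172800 t=3:−1/1036800 = 1/362880
⇒ 3j(7 5 4; 4 -2 -2)² = 20/1547, sgn +1
4πI² = N·(3j₀)²·(3jₘ)² = 12000/48841
I = +1·√(0.245695/4π) = 0.13982777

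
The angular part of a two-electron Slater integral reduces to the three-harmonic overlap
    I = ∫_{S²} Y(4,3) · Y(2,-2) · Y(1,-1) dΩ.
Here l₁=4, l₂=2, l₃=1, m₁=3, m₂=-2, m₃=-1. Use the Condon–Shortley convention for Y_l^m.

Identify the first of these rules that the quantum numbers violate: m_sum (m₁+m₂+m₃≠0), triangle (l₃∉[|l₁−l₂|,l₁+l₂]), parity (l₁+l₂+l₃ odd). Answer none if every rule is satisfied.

azimuthal sum: 3 − 2 − 1 = 0  ✓
2 ≤ 1 ≤ 6 (triangle on l)  ✗
L = 4 + 2 + 1 = 7 (odd)

triangle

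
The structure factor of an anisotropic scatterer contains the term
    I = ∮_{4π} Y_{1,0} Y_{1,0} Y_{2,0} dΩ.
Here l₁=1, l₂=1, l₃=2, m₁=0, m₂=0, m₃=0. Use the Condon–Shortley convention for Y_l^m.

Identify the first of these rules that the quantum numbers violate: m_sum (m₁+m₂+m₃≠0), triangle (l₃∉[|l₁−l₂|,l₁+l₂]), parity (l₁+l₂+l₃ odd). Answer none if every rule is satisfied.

Σmᵢ = 0  ✓
l₃∈[|l₁−l₂|,l₁+l₂]=[0,2], have l₃=2  ✓
Σlᵢ = 4 ⇒ even  ✓

none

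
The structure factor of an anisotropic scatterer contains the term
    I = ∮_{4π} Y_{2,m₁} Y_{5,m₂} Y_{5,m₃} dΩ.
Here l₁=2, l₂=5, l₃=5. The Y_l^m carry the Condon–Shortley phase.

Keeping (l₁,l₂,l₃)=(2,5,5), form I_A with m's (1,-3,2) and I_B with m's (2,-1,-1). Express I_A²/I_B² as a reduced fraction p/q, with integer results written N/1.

Shared (l₁,l₂,l₃)=(2,5,5): N and (l;000)² cancel in I_A²/I_B².
A: Δ = 2!·2!·8!/13! = 1/38610; Racah Σ t=0..1: t=0:+1/2880 t=1:−1/10080 = 1/4032; ⇒ 3j(2 5 5; 1 -3 2)² = 10/429, sgn -1
B: Δ = 2!·2!·8!/13! = 1/38610; Racah Σ t=0..0: t=0:+1/2304 = 1/2304; ⇒ 3j(2 5 5; 2 -1 -1)² = 5/143, sgn +1
I_A²/I_B² = (10/429)/(5/143) = 2/3

2/3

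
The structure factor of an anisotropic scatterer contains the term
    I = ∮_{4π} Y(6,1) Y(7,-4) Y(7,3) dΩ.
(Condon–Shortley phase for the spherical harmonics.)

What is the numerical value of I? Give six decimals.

Checks pass: Σm=0; 20 even; l₃=7∈[1,13].
(2·6+1)(2·7+1)(2·7+1) = 2925
Δ: 6! 6! 8! / 21! → 1/2444321880
sum: t=0:+1/2612736000 t=1:−1/20736000 t=2:+1/1658880 t=3:−1/746496 t=4:+1/1658880 t=5:−1/20736000 t=6:+1/2612736000 = -1/4354560
3j²(6 7 7; 0 0 0) = Δ·Π!·Σ² = 1000/138567  (sign +1)
sum: t=0:+1/62208000 t=1:−1/8294400 t=2:+1/8709120 t=3:−1/69672960 = -1/248832000
3j²(6 7 7; 1 -4 3) = Δ·Π!·Σ² = 7/83980  (sign -1)
combine: 4πI² = 2925·1000/138567·7/83980 = 26250/14919047
take √, sign -1: I = -0.01183285

-0.011833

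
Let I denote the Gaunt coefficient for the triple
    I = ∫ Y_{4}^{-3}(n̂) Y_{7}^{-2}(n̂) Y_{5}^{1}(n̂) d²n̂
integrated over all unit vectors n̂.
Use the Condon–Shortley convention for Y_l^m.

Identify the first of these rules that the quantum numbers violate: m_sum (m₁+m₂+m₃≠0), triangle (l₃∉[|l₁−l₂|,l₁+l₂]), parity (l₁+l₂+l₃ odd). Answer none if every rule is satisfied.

m_sum

m₁+m₂+m₃ = -3 − 2 + 1 = -4  ✗
triangle: |4−7|=3 ≤ l₃=5 ≤ 4+7=11
parity: l₁+l₂+l₃ = 16 is even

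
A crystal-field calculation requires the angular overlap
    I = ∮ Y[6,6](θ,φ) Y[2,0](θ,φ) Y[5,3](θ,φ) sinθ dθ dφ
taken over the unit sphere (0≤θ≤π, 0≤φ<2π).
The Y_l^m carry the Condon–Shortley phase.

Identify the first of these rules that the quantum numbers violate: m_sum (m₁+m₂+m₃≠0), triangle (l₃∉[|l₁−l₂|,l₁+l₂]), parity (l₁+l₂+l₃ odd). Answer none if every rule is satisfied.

azimuthal sum: 6 + 0 + 3 = 9  ✗
4 ≤ 5 ≤ 8 (triangle on l)
L = 6 + 2 + 5 = 13 (odd)

m_sum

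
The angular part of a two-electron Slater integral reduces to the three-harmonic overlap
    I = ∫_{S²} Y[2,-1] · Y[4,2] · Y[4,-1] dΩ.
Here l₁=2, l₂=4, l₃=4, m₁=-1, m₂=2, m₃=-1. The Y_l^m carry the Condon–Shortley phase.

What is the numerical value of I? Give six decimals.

Rules hold: Σm=0, L=10 even, 2≤4≤6.
N = 5·9·9 = 405
Δ = 2!·2!·6!/11! = 1/13860
Racah Σ t=0..2: t=0:+1/192 t=1:−1/36 t=2:+1/192 = -5/288
⇒ 3j(2 4 4; 0 0 0)² = 20/693, sgn -1
Racah Σ t=1..2: t=1:−1/240 t=2:+1/96 = 1/160
⇒ 3j(2 4 4; -1 2 -1)² = 27/1540, sgn -1
4πI² = N·(3j₀)²·(3jₘ)² = 1215/5929
I = +1·√(0.204925/4π) = 0.12770047

0.127700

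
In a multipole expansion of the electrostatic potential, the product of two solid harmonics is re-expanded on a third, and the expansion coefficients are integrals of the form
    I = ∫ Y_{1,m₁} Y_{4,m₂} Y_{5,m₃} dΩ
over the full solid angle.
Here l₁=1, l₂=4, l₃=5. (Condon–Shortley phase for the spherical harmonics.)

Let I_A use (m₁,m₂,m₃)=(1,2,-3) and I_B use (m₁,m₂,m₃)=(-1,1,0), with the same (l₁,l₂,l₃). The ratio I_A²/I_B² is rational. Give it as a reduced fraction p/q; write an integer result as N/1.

14/5

l's match ⇒ only the (l;m) 3-j factors differ between A and B.
A: triangle coeff Δ(1,4,5) = 1/495; Σ_t [0,0]: t=0:+1/2880 = 1/2880; (3j)²=28/495 [(1 4 5; 1 2 -3)], sign=+1
B: triangle coeff Δ(1,4,5) = 1/495; Σ_t [0,0]: t=0:+1/1440 = 1/1440; (3j)²=2/99 [(1 4 5; -1 1 0)], sign=-1
I_A²/I_B² = (28/495)/(2/99) = 14/5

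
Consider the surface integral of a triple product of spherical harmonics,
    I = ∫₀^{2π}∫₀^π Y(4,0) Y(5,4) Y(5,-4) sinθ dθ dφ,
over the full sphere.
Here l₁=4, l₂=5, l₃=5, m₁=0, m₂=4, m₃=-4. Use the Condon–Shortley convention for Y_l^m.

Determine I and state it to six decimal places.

-0.130198

Checks pass: Σm=0; 14 even; l₃=5∈[1,9].
(2·4+1)(2·5+1)(2·5+1) = 1089
Δ: 4! 4! 6! / 15! → 1/3153150
sum: t=0:+1/69120 t=1:−1/1728 t=2:+1/576 t=3:−1/1728 t=4:+1/69120 = 7/11520
3j²(4 5 5; 0 0 0) = Δ·Π!·Σ² = 2/143  (sign -1)
sum: t=3:−1/25920 t=4:+1/69120 = -1/41472
3j²(4 5 5; 0 4 -4) = Δ·Π!·Σ² = 2/143  (sign +1)
combine: 4πI² = 1089·2/143·2/143 = 36/169
take √, sign -1: I = -0.13019760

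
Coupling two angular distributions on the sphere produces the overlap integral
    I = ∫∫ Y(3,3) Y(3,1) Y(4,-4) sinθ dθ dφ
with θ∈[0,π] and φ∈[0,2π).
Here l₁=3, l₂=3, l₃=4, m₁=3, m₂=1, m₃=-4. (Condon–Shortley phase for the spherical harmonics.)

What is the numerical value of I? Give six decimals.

Rules hold: Σm=0, L=10 even, 0≤4≤6.
N = 7·7·9 = 441
Δ = 2!·4!·4!/11! = 1/34650
Racah Σ t=0..2: t=0:+1/72 t=1:−1/16 t=2:+1/72 = -5/144
⇒ 3j(3 3 4; 0 0 0)² = 2/77, sgn -1
Racah Σ t=0..0: t=0:+1/1152 = 1/1152
⇒ 3j(3 3 4; 3 1 -4)² = 1/33, sgn +1
4πI² = N·(3j₀)²·(3jₘ)² = 42/121
I = -1·√(0.347107/4π) = -0.16619847

-0.166198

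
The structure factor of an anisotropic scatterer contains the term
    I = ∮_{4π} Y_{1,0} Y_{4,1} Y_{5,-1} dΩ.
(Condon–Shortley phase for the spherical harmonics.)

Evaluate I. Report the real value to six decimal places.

-0.240571

m-sum 0 ✓  L=10 even ✓  3≤5≤5 ✓
Π(2lᵢ+1) = 3×9×11 = 297
triangle coeff Δ(1,4,5) = 1/495
Σ_t [0,0]: t=0:+1/576 = 1/576
(3j)²=5/99 [(1 4 5; 0 0 0)], sign=-1
Σ_t [0,0]: t=0:+1/720 = 1/720
(3j)²=8/165 [(1 4 5; 0 1 -1)], sign=+1
⇒ 4πI² = 8/11
I = (-1)√(8/11/(4π)) = -0.24057125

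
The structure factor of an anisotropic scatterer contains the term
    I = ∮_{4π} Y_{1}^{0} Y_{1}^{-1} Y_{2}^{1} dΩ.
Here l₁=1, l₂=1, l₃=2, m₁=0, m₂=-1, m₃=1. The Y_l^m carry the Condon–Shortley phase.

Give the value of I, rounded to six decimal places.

Rules hold: Σm=0, L=4 even, 0≤2≤2.
N = 3·3·5 = 45
Δ = 0!·2!·2!/5! = 1/30
Racah Σ t=0..0: t=0:+1/1 = 1/1
⇒ 3j(1 1 2; 0 0 0)² = 2/15, sgn +1
Racah Σ t=0..0: t=0:+1/2 = 1/2
⇒ 3j(1 1 2; 0 -1 1)² = 1/10, sgn -1
4πI² = N·(3j₀)²·(3jₘ)² = 3/5
I = -1·√(0.6/4π) = -0.21850969

-0.218510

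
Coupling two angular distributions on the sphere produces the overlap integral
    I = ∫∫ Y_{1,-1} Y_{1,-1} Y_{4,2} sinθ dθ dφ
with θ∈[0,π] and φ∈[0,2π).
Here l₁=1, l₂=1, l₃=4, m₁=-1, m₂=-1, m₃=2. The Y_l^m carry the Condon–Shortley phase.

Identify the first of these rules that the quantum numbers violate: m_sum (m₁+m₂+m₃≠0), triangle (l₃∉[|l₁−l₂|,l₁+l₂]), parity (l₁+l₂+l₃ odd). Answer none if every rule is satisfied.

triangle

Σmᵢ = 0  ✓
l₃∈[|l₁−l₂|,l₁+l₂]=[0,2], have l₃=4  ✗
Σlᵢ = 6 ⇒ even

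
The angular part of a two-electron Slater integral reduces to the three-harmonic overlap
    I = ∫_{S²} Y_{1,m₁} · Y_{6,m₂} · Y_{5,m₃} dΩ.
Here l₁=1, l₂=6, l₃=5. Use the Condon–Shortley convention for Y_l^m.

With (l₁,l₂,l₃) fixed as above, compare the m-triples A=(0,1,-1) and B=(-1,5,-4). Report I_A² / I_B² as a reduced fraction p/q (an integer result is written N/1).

7/11

l's match ⇒ only the (l;m) 3-j factors differ between A and B.
A: triangle coeff Δ(1,6,5) = 1/858; Σ_t [1,1]: t=1:−1/17280 = -1/17280; (3j)²=35/858 [(1 6 5; 0 1 -1)], sign=-1
B: triangle coeff Δ(1,6,5) = 1/858; Σ_t [2,2]: t=2:+1/725760 = 1/725760; (3j)²=5/78 [(1 6 5; -1 5 -4)], sign=-1
I_A²/I_B² = (35/858)/(5/78) = 7/11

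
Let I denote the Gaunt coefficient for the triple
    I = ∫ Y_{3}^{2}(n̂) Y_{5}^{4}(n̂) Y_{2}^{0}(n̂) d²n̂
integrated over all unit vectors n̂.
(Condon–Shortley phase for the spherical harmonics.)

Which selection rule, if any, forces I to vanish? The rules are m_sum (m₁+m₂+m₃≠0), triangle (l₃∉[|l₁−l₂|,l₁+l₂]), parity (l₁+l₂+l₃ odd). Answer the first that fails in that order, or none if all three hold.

m_sum

azimuthal sum: 2 + 4 + 0 = 6  ✗
2 ≤ 2 ≤ 8 (triangle on l)
L = 3 + 5 + 2 = 10 (even)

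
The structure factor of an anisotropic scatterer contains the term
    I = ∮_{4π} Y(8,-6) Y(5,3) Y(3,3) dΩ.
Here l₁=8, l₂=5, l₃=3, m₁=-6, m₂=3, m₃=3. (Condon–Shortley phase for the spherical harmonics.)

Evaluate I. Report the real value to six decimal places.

0.230069

m-sum 0 ✓  L=16 even ✓  3≤3≤13 ✓
Π(2lᵢ+1) = 17×11×7 = 1309
triangle coeff Δ(8,5,3) = 1/136136
Σ_t [5,5]: t=5:−1/518400 = -1/518400
(3j)²=56/2431 [(8 5 3; 0 0 0)], sign=+1
Σ_t [8,8]: t=8:+1/58060800 = 1/58060800
(3j)²=3/136 [(8 5 3; -6 3 3)], sign=+1
⇒ 4πI² = 147/221
I = (+1)√(147/221/(4π)) = 0.23006873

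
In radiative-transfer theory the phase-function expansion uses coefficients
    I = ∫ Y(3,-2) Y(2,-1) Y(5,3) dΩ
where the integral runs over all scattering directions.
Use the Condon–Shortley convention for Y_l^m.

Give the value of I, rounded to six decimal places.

-0.253584

m-sum 0 ✓  L=10 even ✓  1≤5≤5 ✓
Π(2lᵢ+1) = 7×5×11 = 385
triangle coeff Δ(3,2,5) = 1/2310
Σ_t [0,0]: t=0:+1/144 = 1/144
(3j)²=10/231 [(3 2 5; 0 0 0)], sign=-1
Σ_t [0,0]: t=0:+1/720 = 1/720
(3j)²=8/165 [(3 2 5; -2 -1 3)], sign=+1
⇒ 4πI² = 80/99
I = (-1)√(80/99/(4π)) = -0.25358436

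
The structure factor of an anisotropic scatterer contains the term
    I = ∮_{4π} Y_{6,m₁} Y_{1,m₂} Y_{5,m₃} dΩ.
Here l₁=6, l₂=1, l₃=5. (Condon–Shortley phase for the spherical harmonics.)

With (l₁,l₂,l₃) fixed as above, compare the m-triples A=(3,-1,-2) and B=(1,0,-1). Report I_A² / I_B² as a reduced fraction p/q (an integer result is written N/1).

Shared (l₁,l₂,l₃)=(6,1,5): N and (l;000)² cancel in I_A²/I_B².
A: Δ = 2!·10!·0!/13! = 1/858; Racah Σ t=0..0: t=0:+1/60480 = 1/60480; ⇒ 3j(6 1 5; 3 -1 -2)² = 6/143, sgn -1
B: Δ = 2!·10!·0!/13! = 1/858; Racah Σ t=1..1: t=1:−1/17280 = -1/17280; ⇒ 3j(6 1 5; 1 0 -1)² = 35/858, sgn -1
I_A²/I_B² = (6/143)/(35/858) = 36/35

36/35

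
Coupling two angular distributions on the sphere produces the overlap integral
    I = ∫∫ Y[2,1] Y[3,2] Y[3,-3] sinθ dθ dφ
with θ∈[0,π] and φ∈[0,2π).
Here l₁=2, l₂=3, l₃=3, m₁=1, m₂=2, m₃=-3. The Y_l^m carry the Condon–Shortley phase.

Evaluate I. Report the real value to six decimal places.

Rules hold: Σm=0, L=8 even, 1≤3≤5.
N = 5·7·7 = 245
Δ = 2!·2!·4!/9! = 1/3780
Racah Σ t=0..2: t=0:+1/24 t=1:−1/4 t=2:+1/24 = -1/6
⇒ 3j(2 3 3; 0 0 0)² = 4/105, sgn +1
Racah Σ t=1..1: t=1:−1/48 = -1/48
⇒ 3j(2 3 3; 1 2 -3)² = 5/84, sgn -1
4πI² = N·(3j₀)²·(3jₘ)² = 5/9
I = -1·√(0.555556/4π) = -0.21026104

-0.210261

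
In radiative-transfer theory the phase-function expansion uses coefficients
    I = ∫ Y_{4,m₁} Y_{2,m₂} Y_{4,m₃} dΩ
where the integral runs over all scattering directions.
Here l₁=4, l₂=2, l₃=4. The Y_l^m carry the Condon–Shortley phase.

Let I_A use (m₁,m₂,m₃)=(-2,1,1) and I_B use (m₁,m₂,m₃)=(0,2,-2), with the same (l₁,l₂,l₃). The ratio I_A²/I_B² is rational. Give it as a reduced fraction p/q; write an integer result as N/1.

l's match ⇒ only the (l;m) 3-j factors differ between A and B.
A: triangle coeff Δ(4,2,4) = 1/13860; Σ_t [1,2]: t=1:−1/240 t=2:+1/96 = 1/160; (3j)²=27/1540 [(4 2 4; -2 1 1)], sign=-1
B: triangle coeff Δ(4,2,4) = 1/13860; Σ_t [2,2]: t=2:+1/192 = 1/192; (3j)²=3/77 [(4 2 4; 0 2 -2)], sign=+1
I_A²/I_B² = (27/1540)/(3/77) = 9/20

9/20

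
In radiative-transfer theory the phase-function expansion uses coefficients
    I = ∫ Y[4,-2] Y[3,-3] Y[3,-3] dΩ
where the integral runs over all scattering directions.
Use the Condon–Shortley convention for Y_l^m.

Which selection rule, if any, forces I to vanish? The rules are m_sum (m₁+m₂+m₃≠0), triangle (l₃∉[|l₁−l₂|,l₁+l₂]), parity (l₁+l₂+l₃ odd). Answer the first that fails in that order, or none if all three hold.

m_sum

azimuthal sum: -2 − 3 − 3 = -8  ✗
1 ≤ 3 ≤ 7 (triangle on l)
L = 4 + 3 + 3 = 10 (even)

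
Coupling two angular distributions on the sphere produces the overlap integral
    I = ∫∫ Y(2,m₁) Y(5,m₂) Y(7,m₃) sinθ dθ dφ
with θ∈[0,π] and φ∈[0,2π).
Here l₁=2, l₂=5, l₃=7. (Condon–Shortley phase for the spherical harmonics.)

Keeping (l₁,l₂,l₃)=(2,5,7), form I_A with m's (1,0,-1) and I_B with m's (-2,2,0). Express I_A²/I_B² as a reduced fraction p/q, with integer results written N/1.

Shared (l₁,l₂,l₃)=(2,5,7): N and (l;000)² cancel in I_A²/I_B².
A: Δ = 0!·4!·10!/15! = 1/15015; Racah Σ t=0..0: t=0:+1/86400 = 1/86400; ⇒ 3j(2 5 7; 1 0 -1)² = 16/715, sgn +1
B: Δ = 0!·4!·10!/15! = 1/15015; Racah Σ t=0..0: t=0:+1/725760 = 1/725760; ⇒ 3j(2 5 7; -2 2 0)² = 1/429, sgn -1
I_A²/I_B² = (16/715)/(1/429) = 48/5

48/5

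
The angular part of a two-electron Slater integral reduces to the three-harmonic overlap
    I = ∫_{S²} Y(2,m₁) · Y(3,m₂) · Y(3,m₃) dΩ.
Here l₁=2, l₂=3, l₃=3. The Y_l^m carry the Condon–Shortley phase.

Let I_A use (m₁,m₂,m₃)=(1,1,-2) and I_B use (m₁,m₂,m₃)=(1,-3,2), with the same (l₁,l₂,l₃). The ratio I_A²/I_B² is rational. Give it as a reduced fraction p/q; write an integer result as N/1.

Shared (l₁,l₂,l₃)=(2,3,3): N and (l;000)² cancel in I_A²/I_B².
A: Δ = 2!·2!·4!/9! = 1/3780; Racah Σ t=0..1: t=0:+1/48 t=1:−1/12 = -1/16; ⇒ 3j(2 3 3; 1 1 -2)² = 1/28, sgn +1
B: Δ = 2!·2!·4!/9! = 1/3780; Racah Σ t=0..0: t=0:+1/48 = 1/48; ⇒ 3j(2 3 3; 1 -3 2)² = 5/84, sgn -1
I_A²/I_B² = (1/28)/(5/84) = 3/5

3/5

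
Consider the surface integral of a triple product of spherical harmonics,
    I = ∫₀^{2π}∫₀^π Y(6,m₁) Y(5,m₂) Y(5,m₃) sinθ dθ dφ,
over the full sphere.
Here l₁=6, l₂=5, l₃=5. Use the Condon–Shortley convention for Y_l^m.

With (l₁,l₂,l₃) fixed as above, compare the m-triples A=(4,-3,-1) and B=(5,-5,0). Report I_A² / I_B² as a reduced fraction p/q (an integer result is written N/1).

Shared (l₁,l₂,l₃)=(6,5,5): N and (l;000)² cancel in I_A²/I_B².
A: Δ = 6!·6!·4!/17! = 1/28588560; Racah Σ t=0..2: t=0:+1/138240 t=1:−1/86400 t=2:+1/829440 = -13/4147200; ⇒ 3j(6 5 5; 4 -3 -1)² = 13/3740, sgn -1
B: Δ = 6!·6!·4!/17! = 1/28588560; Racah Σ t=0..0: t=0:+1/2073600 = 1/2073600; ⇒ 3j(6 5 5; 5 -5 0)² = 15/884, sgn -1
I_A²/I_B² = (13/3740)/(15/884) = 169/825

169/825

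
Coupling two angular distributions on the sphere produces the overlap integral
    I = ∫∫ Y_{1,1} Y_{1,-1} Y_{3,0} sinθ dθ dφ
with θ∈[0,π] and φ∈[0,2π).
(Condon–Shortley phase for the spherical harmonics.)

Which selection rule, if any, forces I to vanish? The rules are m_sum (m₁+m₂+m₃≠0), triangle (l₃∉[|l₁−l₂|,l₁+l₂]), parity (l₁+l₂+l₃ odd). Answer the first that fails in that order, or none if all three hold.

Σmᵢ = 0  ✓
l₃∈[|l₁−l₂|,l₁+l₂]=[0,2], have l₃=3  ✗
Σlᵢ = 5 ⇒ odd

triangle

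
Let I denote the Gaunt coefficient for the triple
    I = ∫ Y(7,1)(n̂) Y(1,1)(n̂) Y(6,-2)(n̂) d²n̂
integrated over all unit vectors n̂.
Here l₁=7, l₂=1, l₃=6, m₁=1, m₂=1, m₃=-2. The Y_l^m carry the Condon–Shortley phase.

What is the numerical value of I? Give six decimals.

m-sum 0 ✓  L=14 even ✓  6≤6≤8 ✓
Π(2lᵢ+1) = 15×3×13 = 585
triangle coeff Δ(7,1,6) = 1/1365
Σ_t [1,1]: t=1:−1/518400 = -1/518400
(3j)²=7/195 [(7 1 6; 0 0 0)], sign=-1
Σ_t [2,2]: t=2:+1/1935360 = 1/1935360
(3j)²=1/91 [(7 1 6; 1 1 -2)], sign=+1
⇒ 4πI² = 3/13
I = (-1)√(3/13/(4π)) = -0.13551395

-0.135514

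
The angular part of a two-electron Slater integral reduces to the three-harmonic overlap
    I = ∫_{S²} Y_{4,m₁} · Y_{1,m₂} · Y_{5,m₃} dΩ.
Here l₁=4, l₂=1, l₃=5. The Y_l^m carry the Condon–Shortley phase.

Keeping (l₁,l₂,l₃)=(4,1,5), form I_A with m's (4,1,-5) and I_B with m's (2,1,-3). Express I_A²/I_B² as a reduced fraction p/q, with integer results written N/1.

45/28

Shared (l₁,l₂,l₃)=(4,1,5): N and (l;000)² cancel in I_A²/I_B².
A: Δ = 0!·8!·2!/11! = 1/495; Racah Σ t=0..0: t=0:+1/80640 = 1/80640; ⇒ 3j(4 1 5; 4 1 -5)² = 1/11, sgn +1
B: Δ = 0!·8!·2!/11! = 1/495; Racah Σ t=0..0: t=0:+1/2880 = 1/2880; ⇒ 3j(4 1 5; 2 1 -3)² = 28/495, sgn +1
I_A²/I_B² = (1/11)/(28/495) = 45/28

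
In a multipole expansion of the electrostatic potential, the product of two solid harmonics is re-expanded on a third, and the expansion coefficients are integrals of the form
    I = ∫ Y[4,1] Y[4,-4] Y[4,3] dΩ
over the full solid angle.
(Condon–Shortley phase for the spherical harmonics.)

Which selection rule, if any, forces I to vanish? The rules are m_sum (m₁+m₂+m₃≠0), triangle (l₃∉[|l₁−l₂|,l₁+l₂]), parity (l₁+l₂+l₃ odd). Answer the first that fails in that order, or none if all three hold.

none

azimuthal sum: 1 − 4 + 3 = 0  ✓
0 ≤ 4 ≤ 8 (triangle on l)  ✓
L = 4 + 4 + 4 = 12 (even)  ✓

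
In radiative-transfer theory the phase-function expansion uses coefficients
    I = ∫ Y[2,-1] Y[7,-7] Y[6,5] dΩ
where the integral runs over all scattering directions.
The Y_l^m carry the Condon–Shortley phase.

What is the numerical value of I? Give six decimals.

0.000000

m-sum = -1 − 7 + 5 = -3 ≠ 0 ⇒ I = 0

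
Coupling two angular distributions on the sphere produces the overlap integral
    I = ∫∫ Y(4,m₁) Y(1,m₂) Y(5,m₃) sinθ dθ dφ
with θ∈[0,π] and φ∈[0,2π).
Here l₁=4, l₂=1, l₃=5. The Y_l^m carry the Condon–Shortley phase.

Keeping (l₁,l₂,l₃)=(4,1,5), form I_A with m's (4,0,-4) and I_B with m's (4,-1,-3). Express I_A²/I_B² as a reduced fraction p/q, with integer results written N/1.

Same 4,1,5: normalisation and zero-m 3j drop out of the ratio.
A: Δ: 0! 8! 2! / 11! → 1/495; sum: t=0:+1/40320 = 1/40320; 3j²(4 1 5; 4 0 -4) = Δ·Π!·Σ² = 1/55  (sign -1)
B: Δ: 0! 8! 2! / 11! → 1/495; sum: t=0:+1/80640 = 1/80640; 3j²(4 1 5; 4 -1 -3) = Δ·Π!·Σ² = 1/495  (sign +1)
I_A²/I_B² = (1/55)/(1/495) = 9/1

9/1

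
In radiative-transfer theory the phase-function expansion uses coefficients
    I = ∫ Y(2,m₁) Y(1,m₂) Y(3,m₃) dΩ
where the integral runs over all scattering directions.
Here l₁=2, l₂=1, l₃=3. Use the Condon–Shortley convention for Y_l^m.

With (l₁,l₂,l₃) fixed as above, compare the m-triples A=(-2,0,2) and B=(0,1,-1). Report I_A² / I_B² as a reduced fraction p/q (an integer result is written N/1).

5/6

Same 2,1,3: normalisation and zero-m 3j drop out of the ratio.
A: Δ: 0! 4! 2! / 7! → 1/105; sum: t=0:+1/24 = 1/24; 3j²(2 1 3; -2 0 2) = Δ·Π!·Σ² = 1/21  (sign -1)
B: Δ: 0! 4! 2! / 7! → 1/105; sum: t=0:+1/8 = 1/8; 3j²(2 1 3; 0 1 -1) = Δ·Π!·Σ² = 2/35  (sign +1)
I_A²/I_B² = (1/21)/(2/35) = 5/6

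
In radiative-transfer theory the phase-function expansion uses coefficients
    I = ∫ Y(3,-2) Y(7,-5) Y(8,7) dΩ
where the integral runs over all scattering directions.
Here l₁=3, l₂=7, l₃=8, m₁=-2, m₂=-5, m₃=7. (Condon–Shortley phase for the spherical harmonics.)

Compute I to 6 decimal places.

-0.191458

Checks pass: Σm=0; 18 even; l₃=8∈[4,10].
(2·3+1)(2·7+1)(2·8+1) = 1785
Δ: 2! 4! 12! / 19! → 1/5290740
sum: t=0:+1/7257600 t=1:−1/2073600 t=2:+1/7257600 = -1/4838400
3j²(3 7 8; 0 0 0) = Δ·Π!·Σ² = 252/20995  (sign -1)
sum: t=1:−1/958003200 t=2:+1/5748019200 = -1/1149603840
3j²(3 7 8; -2 -5 7) = Δ·Π!·Σ² = 125/5814  (sign +1)
combine: 4πI² = 1785·252/20995·125/5814 = 36750/79781
take √, sign -1: I = -0.19145821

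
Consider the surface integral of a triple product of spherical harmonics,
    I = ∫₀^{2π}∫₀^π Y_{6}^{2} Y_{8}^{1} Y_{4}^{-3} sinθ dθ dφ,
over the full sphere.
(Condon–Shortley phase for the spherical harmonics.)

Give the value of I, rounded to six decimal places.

0.158791

Rules hold: Σm=0, L=18 even, 2≤4≤14.
N = 13·17·9 = 1989
Δ = 10!·2!·6!/19! = 1/23279256
Racah Σ t=4..6: t=4:+1/1658880 t=5:−1/518400 t=6:+1/1658880 = -1/1382400
⇒ 3j(6 8 4; 0 0 0)² = 504/46189, sgn -1
Racah Σ t=3..4: t=3:−1/21772800 t=4:+1/4147200 = 17/87091200
⇒ 3j(6 8 4; 2 1 -3)² = 119/8151, sgn -1
4πI² = N·(3j₀)²·(3jₘ)² = 179928/567853
I = +1·√(0.316857/4π) = 0.15879122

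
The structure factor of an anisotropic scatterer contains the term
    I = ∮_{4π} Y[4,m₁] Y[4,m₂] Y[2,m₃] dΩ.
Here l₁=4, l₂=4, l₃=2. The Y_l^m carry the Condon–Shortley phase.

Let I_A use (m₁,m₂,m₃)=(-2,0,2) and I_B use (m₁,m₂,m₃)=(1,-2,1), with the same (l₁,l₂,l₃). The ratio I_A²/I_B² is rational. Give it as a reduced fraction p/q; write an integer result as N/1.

20/9

Same 4,4,2: normalisation and zero-m 3j drop out of the ratio.
A: Δ: 6! 2! 2! / 11! → 1/13860; sum: t=4:+1/192 = 1/192; 3j²(4 4 2; -2 0 2) = Δ·Π!·Σ² = 3/77  (sign +1)
B: Δ: 6! 2! 2! / 11! → 1/13860; sum: t=1:−1/240 t=2:+1/96 = 1/160; 3j²(4 4 2; 1 -2 1) = Δ·Π!·Σ² = 27/1540  (sign -1)
I_A²/I_B² = (3/77)/(27/1540) = 20/9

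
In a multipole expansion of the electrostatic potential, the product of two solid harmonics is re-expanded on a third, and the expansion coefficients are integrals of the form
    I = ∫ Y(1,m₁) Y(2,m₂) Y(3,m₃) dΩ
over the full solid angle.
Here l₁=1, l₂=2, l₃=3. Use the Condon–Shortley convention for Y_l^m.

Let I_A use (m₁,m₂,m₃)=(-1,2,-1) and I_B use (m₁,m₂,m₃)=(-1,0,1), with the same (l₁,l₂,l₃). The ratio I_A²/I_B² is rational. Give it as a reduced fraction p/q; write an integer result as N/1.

Same 1,2,3: normalisation and zero-m 3j drop out of the ratio.
A: Δ: 0! 2! 4! / 7! → 1/105; sum: t=0:+1/48 = 1/48; 3j²(1 2 3; -1 2 -1) = Δ·Π!·Σ² = 1/105  (sign +1)
B: Δ: 0! 2! 4! / 7! → 1/105; sum: t=0:+1/8 = 1/8; 3j²(1 2 3; -1 0 1) = Δ·Π!·Σ² = 2/35  (sign +1)
I_A²/I_B² = (1/105)/(2/35) = 1/6

1/6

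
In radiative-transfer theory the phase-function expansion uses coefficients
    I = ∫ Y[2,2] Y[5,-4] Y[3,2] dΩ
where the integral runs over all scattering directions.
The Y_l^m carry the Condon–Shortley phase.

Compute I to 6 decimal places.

0.268967

Checks pass: Σm=0; 10 even; l₃=3∈[3,7].
(2·2+1)(2·5+1)(2·3+1) = 385
Δ: 4! 0! 6! / 11! → 1/2310
sum: t=2:+1/144 = 1/144
3j²(2 5 3; 0 0 0) = Δ·Π!·Σ² = 10/231  (sign -1)
sum: t=0:+1/2880 = 1/2880
3j²(2 5 3; 2 -4 2) = Δ·Π!·Σ² = 3/55  (sign -1)
combine: 4πI² = 385·10/231·3/55 = 10/11
take √, sign +1: I = 0.26896683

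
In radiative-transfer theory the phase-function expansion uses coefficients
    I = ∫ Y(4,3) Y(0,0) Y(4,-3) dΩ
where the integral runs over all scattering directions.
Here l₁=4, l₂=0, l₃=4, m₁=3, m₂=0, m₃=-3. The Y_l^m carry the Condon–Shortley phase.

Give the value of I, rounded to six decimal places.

-0.282095

Checks pass: Σm=0; 8 even; l₃=4∈[4,4].
(2·4+1)(2·0+1)(2·4+1) = 81
Δ: 0! 8! 0! / 9! → 1/9
sum: t=0:+1/576 = 1/576
3j²(4 0 4; 0 0 0) = Δ·Π!·Σ² = 1/9  (sign +1)
sum: t=0:+1/5040 = 1/5040
3j²(4 0 4; 3 0 -3) = Δ·Π!·Σ² = 1/9  (sign -1)
combine: 4πI² = 81·1/9·1/9 = 1/1
take √, sign -1: I = -0.28209479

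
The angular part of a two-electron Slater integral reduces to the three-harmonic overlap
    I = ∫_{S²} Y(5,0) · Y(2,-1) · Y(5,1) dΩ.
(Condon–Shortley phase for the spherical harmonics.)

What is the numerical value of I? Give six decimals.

m-sum 0 ✓  L=12 even ✓  3≤5≤7 ✓
Π(2lᵢ+1) = 11×5×11 = 605
triangle coeff Δ(5,2,5) = 1/38610
Σ_t [0,2]: t=0:+1/2880 t=1:−1/576 t=2:+1/2880 = -1/960
(3j)²=10/429 [(5 2 5; 0 0 0)], sign=+1
Σ_t [0,1]: t=0:+1/1440 t=1:−1/1152 = -1/5760
(3j)²=1/858 [(5 2 5; 0 -1 1)], sign=-1
⇒ 4πI² = 25/1521
I = (-1)√(25/1521/(4π)) = -0.03616600

-0.036166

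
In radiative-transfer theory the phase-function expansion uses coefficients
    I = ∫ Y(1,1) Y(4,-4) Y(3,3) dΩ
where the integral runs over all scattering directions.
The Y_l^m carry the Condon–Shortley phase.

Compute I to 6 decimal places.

Rules hold: Σm=0, L=8 even, 3≤3≤5.
N = 3·9·7 = 189
Δ = 2!·0!·6!/9! = 1/252
Racah Σ t=1..1: t=1:−1/36 = -1/36
⇒ 3j(1 4 3; 0 0 0)² = 4/63, sgn +1
Racah Σ t=0..0: t=0:+1/1440 = 1/1440
⇒ 3j(1 4 3; 1 -4 3)² = 1/9, sgn +1
4πI² = N·(3j₀)²·(3jₘ)² = 4/3
I = +1·√(1.33333/4π) = 0.32573501

0.325735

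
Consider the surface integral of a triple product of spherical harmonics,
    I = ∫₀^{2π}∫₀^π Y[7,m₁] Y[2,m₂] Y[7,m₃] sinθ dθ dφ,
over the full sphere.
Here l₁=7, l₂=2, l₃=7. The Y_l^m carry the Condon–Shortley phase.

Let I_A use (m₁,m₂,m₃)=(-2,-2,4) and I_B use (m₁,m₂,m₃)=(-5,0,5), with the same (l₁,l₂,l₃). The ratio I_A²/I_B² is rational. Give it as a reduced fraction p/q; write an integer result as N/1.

3300/361

Same 7,2,7: normalisation and zero-m 3j drop out of the ratio.
A: Δ: 2! 12! 2! / 17! → 1/185640; sum: t=0:+1/8709120 = 1/8709120; 3j²(7 2 7; -2 -2 4) = Δ·Π!·Σ² = 55/3094  (sign -1)
B: Δ: 2! 12! 2! / 17! → 1/185640; sum: t=0:+1/1916006400 t=1:−1/39916800 t=2:+1/29030400 = 19/1916006400; 3j²(7 2 7; -5 0 5) = Δ·Π!·Σ² = 361/185640  (sign +1)
I_A²/I_B² = (55/3094)/(361/185640) = 3300/361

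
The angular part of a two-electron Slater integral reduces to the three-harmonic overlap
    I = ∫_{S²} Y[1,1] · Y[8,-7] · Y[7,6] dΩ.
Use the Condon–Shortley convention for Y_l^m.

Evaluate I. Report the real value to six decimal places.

-0.313531

m-sum 0 ✓  L=16 even ✓  7≤7≤9 ✓
Π(2lᵢ+1) = 3×17×15 = 765
triangle coeff Δ(1,8,7) = 1/2040
Σ_t [1,1]: t=1:−1/25401600 = -1/25401600
(3j)²=8/255 [(1 8 7; 0 0 0)], sign=+1
Σ_t [0,0]: t=0:+1/12454041600 = 1/12454041600
(3j)²=7/136 [(1 8 7; 1 -7 6)], sign=-1
⇒ 4πI² = 21/17
I = (-1)√(21/17/(4π)) = -0.31353083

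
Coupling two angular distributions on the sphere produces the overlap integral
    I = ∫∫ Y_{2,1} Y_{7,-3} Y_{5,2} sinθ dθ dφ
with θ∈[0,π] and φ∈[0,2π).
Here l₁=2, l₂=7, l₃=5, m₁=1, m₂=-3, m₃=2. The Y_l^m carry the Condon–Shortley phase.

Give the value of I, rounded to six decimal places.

m-sum 0 ✓  L=14 even ✓  5≤5≤9 ✓
Π(2lᵢ+1) = 5×15×11 = 825
triangle coeff Δ(2,7,5) = 1/15015
Σ_t [2,2]: t=2:+1/57600 = 1/57600
(3j)²=21/715 [(2 7 5; 0 0 0)], sign=-1
Σ_t [1,1]: t=1:−1/181440 = -1/181440
(3j)²=32/1001 [(2 7 5; 1 -3 2)], sign=+1
⇒ 4πI² = 1440/1859
I = (-1)√(1440/1859/(4π)) = -0.24827707

-0.248277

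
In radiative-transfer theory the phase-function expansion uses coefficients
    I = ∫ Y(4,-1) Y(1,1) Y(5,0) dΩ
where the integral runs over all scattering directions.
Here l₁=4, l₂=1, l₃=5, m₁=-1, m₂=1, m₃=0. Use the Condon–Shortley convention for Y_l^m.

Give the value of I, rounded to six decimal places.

0.155288

Rules hold: Σm=0, L=10 even, 3≤5≤5.
N = 9·3·11 = 297
Δ = 0!·8!·2!/11! = 1/495
Racah Σ t=0..0: t=0:+1/576 = 1/576
⇒ 3j(4 1 5; 0 0 0)² = 5/99, sgn -1
Racah Σ t=0..0: t=0:+1/1440 = 1/1440
⇒ 3j(4 1 5; -1 1 0)² = 2/99, sgn -1
4πI² = N·(3j₀)²·(3jₘ)² = 10/33
I = +1·√(0.30303/4π) = 0.15528807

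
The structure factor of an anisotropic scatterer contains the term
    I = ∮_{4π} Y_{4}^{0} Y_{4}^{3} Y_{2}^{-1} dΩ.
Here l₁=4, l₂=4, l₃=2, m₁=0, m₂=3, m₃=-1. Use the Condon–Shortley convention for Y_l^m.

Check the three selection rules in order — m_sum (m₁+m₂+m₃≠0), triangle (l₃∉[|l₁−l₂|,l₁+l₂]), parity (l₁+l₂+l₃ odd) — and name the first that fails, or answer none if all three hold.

azimuthal sum: 0 + 3 − 1 = 2  ✗
0 ≤ 2 ≤ 8 (triangle on l)
L = 4 + 4 + 2 = 10 (even)

m_sum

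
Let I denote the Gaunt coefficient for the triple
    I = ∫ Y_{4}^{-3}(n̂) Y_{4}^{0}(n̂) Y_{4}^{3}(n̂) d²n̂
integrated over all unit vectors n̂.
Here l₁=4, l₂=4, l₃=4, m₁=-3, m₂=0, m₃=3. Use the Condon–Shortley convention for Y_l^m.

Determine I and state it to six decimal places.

0.159788

Rules hold: Σm=0, L=12 even, 0≤4≤8.
N = 9·9·9 = 729
Δ = 4!·4!·4!/13! = 1/450450
Racah Σ t=0..4: t=0:+1/13824 t=1:−1/216 t=2:+1/64 t=3:−1/216 t=4:+1/13824 = 5/768
⇒ 3j(4 4 4; 0 0 0)² = 18/1001, sgn +1
Racah Σ t=3..4: t=3:−1/864 t=4:+1/3456 = -1/1152
⇒ 3j(4 4 4; -3 0 3)² = 7/286, sgn +1
4πI² = N·(3j₀)²·(3jₘ)² = 6561/20449
I = +1·√(0.320847/4π) = 0.15978796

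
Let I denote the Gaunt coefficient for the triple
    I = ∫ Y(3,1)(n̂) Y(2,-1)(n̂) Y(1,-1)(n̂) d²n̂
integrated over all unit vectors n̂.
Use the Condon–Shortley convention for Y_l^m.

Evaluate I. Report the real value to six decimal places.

0.000000

m-sum = 1 − 1 − 1 = -1 ≠ 0 ⇒ I = 0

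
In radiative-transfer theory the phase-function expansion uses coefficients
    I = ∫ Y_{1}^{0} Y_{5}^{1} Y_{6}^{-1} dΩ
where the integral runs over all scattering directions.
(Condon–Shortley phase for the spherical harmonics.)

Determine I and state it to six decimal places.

Rules hold: Σm=0, L=12 even, 4≤6≤6.
N = 3·11·13 = 429
Δ = 0!·2!·10!/13! = 1/858
Racah Σ t=0..0: t=0:+1/14400 = 1/14400
⇒ 3j(1 5 6; 0 0 0)² = 6/143, sgn +1
Racah Σ t=0..0: t=0:+1/17280 = 1/17280
⇒ 3j(1 5 6; 0 1 -1)² = 35/858, sgn -1
4πI² = N·(3j₀)²·(3jₘ)² = 105/143
I = -1·√(0.734266/4π) = -0.24172507

-0.241725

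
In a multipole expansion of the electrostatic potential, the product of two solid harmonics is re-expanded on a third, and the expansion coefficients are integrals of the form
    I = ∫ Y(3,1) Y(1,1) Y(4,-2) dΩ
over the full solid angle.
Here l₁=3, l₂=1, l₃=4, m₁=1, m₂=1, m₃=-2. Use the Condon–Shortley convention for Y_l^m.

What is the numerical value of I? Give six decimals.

0.238414

Checks pass: Σm=0; 8 even; l₃=4∈[2,4].
(2·3+1)(2·1+1)(2·4+1) = 189
Δ: 0! 6! 2! / 9! → 1/252
sum: t=0:+1/36 = 1/36
3j²(3 1 4; 0 0 0) = Δ·Π!·Σ² = 4/63  (sign +1)
sum: t=0:+1/96 = 1/96
3j²(3 1 4; 1 1 -2) = Δ·Π!·Σ² = 5/84  (sign +1)
combine: 4πI² = 189·4/63·5/84 = 5/7
take √, sign +1: I = 0.23841361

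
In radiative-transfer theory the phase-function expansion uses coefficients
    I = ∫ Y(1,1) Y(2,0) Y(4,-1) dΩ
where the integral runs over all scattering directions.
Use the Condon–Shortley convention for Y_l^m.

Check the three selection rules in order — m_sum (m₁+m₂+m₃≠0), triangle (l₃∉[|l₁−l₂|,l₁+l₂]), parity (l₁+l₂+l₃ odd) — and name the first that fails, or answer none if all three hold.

triangle

azimuthal sum: 1 + 0 − 1 = 0  ✓
1 ≤ 4 ≤ 3 (triangle on l)  ✗
L = 1 + 2 + 4 = 7 (odd)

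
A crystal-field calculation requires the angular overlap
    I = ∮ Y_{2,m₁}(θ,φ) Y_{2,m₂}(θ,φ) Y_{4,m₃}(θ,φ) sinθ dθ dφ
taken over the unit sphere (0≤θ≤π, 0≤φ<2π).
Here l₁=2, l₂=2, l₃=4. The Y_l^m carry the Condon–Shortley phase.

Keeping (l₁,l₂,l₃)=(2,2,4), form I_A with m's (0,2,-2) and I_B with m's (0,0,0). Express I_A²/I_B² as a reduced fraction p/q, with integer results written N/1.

Shared (l₁,l₂,l₃)=(2,2,4): N and (l;000)² cancel in I_A²/I_B².
A: Δ = 0!·4!·4!/9! = 1/630; Racah Σ t=0..0: t=0:+1/96 = 1/96; ⇒ 3j(2 2 4; 0 2 -2)² = 1/42, sgn +1
B: Δ = 0!·4!·4!/9! = 1/630; Racah Σ t=0..0: t=0:+1/16 = 1/16; ⇒ 3j(2 2 4; 0 0 0)² = 2/35, sgn +1
I_A²/I_B² = (1/42)/(2/35) = 5/12

5/12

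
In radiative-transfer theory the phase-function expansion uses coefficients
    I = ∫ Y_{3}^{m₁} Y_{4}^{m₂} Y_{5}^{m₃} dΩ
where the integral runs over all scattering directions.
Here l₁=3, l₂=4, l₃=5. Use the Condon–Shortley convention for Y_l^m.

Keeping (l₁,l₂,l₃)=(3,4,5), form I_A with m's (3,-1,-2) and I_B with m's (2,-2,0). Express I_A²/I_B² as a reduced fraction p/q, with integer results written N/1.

35/32

Same 3,4,5: normalisation and zero-m 3j drop out of the ratio.
A: Δ: 2! 4! 6! / 13! → 1/180180; sum: t=0:+1/1728 = 1/1728; 3j²(3 4 5; 3 -1 -2) = Δ·Π!·Σ² = 25/858  (sign -1)
B: Δ: 2! 4! 6! / 13! → 1/180180; sum: t=0:+1/576 t=1:−1/2880 = 1/720; 3j²(3 4 5; 2 -2 0) = Δ·Π!·Σ² = 80/3003  (sign -1)
I_A²/I_B² = (25/858)/(80/3003) = 35/32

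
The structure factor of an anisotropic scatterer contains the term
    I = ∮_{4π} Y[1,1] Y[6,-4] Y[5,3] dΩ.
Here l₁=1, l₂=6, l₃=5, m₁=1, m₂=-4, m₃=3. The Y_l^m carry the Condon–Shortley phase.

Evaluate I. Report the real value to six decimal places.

0.274090

Checks pass: Σm=0; 12 even; l₃=5∈[5,7].
(2·1+1)(2·6+1)(2·5+1) = 429
Δ: 2! 0! 10! / 13! → 1/858
sum: t=1:−1/14400 = -1/14400
3j²(1 6 5; 0 0 0) = Δ·Π!·Σ² = 6/143  (sign +1)
sum: t=0:+1/161280 = 1/161280
3j²(1 6 5; 1 -4 3) = Δ·Π!·Σ² = 15/286  (sign +1)
combine: 4πI² = 429·6/143·15/286 = 135/143
take √, sign +1: I = 0.27409047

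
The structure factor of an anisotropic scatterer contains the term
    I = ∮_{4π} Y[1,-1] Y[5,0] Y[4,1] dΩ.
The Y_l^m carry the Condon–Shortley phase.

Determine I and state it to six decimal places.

0.155288

Rules hold: Σm=0, L=10 even, 4≤4≤6.
N = 3·11·9 = 297
Δ = 2!·0!·8!/11! = 1/495
Racah Σ t=1..1: t=1:−1/576 = -1/576
⇒ 3j(1 5 4; 0 0 0)² = 5/99, sgn -1
Racah Σ t=2..2: t=2:+1/1440 = 1/1440
⇒ 3j(1 5 4; -1 0 1)² = 2/99, sgn -1
4πI² = N·(3j₀)²·(3jₘ)² = 10/33
I = +1·√(0.30303/4π) = 0.15528807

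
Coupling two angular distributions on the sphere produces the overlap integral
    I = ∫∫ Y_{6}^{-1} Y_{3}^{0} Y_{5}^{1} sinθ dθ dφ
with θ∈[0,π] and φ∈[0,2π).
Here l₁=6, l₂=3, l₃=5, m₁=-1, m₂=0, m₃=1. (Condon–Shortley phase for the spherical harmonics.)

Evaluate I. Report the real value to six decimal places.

-0.123080

Rules hold: Σm=0, L=14 even, 3≤5≤9.
N = 13·7·11 = 1001
Δ = 4!·8!·2!/15! = 1/675675
Racah Σ t=1..3: t=1:−1/8640 t=2:+1/2304 t=3:−1/8640 = 7/34560
⇒ 3j(6 3 5; 0 0 0)² = 7/429, sgn -1
Racah Σ t=1..3: t=1:−1/17280 t=2:+1/2880 t=3:−1/6912 = 1/6912
⇒ 3j(6 3 5; -1 0 1)² = 5/429, sgn +1
4πI² = N·(3j₀)²·(3jₘ)² = 245/1287
I = -1·√(0.190365/4π) = -0.12308038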